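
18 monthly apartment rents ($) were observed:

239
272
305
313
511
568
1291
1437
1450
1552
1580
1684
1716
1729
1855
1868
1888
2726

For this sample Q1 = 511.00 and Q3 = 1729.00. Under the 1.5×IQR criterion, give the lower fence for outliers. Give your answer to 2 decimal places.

IQR = Q3 − Q1 = 1729.00 − 511.00 = 1218.00.
Lower fence = Q1 − 1.5·IQR = 511.00 − 1827.00 = -1316.00.
Upper fence = Q3 + 1.5·IQR = 1729.00 + 1827.00 = 3556.00.

-1316.00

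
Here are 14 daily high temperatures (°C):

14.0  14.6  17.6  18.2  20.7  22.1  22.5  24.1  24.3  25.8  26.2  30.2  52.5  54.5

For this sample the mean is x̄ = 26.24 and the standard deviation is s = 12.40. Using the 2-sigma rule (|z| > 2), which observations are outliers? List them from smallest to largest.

Cutoffs at x̄ ± 2s: 26.24 ± 2·12.40 = [1.44, 51.04].
52.5: z = 2.12, |z| > 2 → outlier.
54.5: z = 2.28, |z| > 2 → outlier.
Every other value lies within [1.44, 51.04].

52.5, 54.5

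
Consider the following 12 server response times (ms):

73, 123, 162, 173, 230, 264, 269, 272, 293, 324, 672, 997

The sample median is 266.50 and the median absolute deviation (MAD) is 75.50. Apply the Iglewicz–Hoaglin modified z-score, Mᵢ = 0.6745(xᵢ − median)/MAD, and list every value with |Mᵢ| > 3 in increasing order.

|Mᵢ| > 3 ⇔ |xᵢ − 266.50| > 3·75.50/0.6745 = 335.80.
So outliers lie outside [-69.30, 602.30].
672: M = 3.62 → outlier.
997: M = 6.53 → outlier.

672, 997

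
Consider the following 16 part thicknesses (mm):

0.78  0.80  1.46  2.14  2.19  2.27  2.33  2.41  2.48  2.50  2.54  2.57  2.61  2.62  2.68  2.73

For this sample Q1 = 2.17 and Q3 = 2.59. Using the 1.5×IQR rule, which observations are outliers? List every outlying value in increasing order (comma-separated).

0.78, 0.80, 1.46

IQR = Q3 − Q1 = 2.59 − 2.17 = 0.42.
Lower fence = Q1 − 1.5·IQR = 2.17 − 0.63 = 1.54.
Upper fence = Q3 + 1.5·IQR = 2.59 + 0.63 = 3.22.
0.78 < 1.54 → outlier.
0.80 < 1.54 → outlier.
1.46 < 1.54 → outlier.
All remaining values lie within [1.54, 3.22].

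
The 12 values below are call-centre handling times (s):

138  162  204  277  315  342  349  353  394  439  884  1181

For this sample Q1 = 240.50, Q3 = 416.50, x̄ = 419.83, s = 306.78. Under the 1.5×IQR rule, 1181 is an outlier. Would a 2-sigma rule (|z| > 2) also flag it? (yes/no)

yes

z = (1181 − 419.83) / 306.78 = 2.48.
|z| = 2.48 > 2.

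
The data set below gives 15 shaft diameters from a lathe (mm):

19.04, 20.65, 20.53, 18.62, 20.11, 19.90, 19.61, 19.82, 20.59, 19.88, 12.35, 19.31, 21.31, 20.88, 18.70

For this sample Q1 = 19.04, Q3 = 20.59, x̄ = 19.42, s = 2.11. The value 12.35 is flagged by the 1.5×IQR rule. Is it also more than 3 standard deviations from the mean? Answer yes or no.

yes

z = (12.35 − 19.42) / 2.11 = -3.35.
|z| = 3.35 > 3.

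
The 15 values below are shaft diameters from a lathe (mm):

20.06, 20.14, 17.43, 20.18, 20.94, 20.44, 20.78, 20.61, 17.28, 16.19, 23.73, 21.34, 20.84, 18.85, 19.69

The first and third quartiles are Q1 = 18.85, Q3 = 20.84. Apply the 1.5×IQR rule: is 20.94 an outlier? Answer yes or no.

IQR = Q3 − Q1 = 20.84 − 18.85 = 1.99.
Lower fence = Q1 − 1.5·IQR = 18.85 − 2.985 = 15.865.
Upper fence = Q3 + 1.5·IQR = 20.84 + 2.985 = 23.825.
20.94 lies within [15.865, 23.825].

no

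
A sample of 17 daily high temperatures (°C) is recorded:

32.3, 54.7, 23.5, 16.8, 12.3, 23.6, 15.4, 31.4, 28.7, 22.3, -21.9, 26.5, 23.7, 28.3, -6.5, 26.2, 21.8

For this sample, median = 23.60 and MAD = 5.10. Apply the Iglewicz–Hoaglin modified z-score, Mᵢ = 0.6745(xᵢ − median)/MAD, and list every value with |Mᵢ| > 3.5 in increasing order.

|Mᵢ| > 3.5 ⇔ |xᵢ − 23.60| > 3.5·5.10/0.6745 = 26.46.
So outliers lie outside [-2.86, 50.06].
-21.9: M = -6.02 → outlier.
-6.5: M = -3.98 → outlier.
54.7: M = 4.11 → outlier.

-21.9, -6.5, 54.7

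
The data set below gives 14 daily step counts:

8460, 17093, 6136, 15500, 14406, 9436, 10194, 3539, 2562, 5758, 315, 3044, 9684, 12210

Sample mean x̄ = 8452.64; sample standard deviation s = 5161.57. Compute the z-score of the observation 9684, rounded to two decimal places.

z = (9684 − 8452.64) / 5161.57 = 0.24.

0.24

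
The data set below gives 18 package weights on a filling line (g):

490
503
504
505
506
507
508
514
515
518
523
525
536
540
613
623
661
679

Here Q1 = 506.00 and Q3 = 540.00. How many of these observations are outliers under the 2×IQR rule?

4

IQR = 34.00; fences at 506.00 − 68.00 = 438.00 and 540.00 + 68.00 = 608.00.
Outside the cutoffs: 613, 623, 661, 679.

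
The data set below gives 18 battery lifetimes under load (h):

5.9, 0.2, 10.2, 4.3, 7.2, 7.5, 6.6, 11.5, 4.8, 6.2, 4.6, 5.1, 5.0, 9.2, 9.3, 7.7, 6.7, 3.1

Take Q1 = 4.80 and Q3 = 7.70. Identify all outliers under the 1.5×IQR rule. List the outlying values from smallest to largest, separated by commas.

0.2

IQR = Q3 − Q1 = 7.70 − 4.80 = 2.90.
Lower fence = Q1 − 1.5·IQR = 4.80 − 4.35 = 0.45.
Upper fence = Q3 + 1.5·IQR = 7.70 + 4.35 = 12.05.
0.2 < 0.45 → outlier.
All remaining values lie within [0.45, 12.05].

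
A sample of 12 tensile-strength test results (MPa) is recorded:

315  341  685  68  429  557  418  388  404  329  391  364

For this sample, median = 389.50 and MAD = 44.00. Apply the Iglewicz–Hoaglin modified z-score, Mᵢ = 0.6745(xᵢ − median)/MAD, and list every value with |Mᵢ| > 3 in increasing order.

68, 685

|Mᵢ| > 3 ⇔ |xᵢ − 389.50| > 3·44.00/0.6745 = 195.70.
So outliers lie outside [193.80, 585.20].
68: M = -4.93 → outlier.
685: M = 4.53 → outlier.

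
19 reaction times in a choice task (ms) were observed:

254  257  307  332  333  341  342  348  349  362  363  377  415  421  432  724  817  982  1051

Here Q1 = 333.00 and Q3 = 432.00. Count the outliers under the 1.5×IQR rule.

4

IQR = 99.00; fences at 333.00 − 148.50 = 184.50 and 432.00 + 148.50 = 580.50.
Outside the cutoffs: 724, 817, 982, 1051.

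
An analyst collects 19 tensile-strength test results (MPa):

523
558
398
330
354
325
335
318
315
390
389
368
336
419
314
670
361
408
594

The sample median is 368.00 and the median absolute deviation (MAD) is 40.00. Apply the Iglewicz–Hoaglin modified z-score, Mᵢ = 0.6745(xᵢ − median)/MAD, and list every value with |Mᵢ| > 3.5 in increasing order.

594, 670

|Mᵢ| > 3.5 ⇔ |xᵢ − 368.00| > 3.5·40.00/0.6745 = 207.56.
So outliers lie outside [160.44, 575.56].
594: M = 3.81 → outlier.
670: M = 5.09 → outlier.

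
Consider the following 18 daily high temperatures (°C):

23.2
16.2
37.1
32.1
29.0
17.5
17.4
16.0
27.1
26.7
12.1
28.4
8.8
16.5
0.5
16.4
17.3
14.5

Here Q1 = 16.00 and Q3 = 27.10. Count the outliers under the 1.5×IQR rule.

0

IQR = 11.10; fences at 16.00 − 16.65 = -0.65 and 27.10 + 16.65 = 43.75.
Every value lies within the cutoffs.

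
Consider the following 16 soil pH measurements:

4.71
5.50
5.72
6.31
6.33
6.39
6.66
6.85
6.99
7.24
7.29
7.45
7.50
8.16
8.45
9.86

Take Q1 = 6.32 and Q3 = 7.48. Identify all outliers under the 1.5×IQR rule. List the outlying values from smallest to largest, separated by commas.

IQR = Q3 − Q1 = 7.48 − 6.32 = 1.16.
Lower fence = Q1 − 1.5·IQR = 6.32 − 1.74 = 4.58.
Upper fence = Q3 + 1.5·IQR = 7.48 + 1.74 = 9.22.
9.86 > 9.22 → outlier.
All remaining values lie within [4.58, 9.22].

9.86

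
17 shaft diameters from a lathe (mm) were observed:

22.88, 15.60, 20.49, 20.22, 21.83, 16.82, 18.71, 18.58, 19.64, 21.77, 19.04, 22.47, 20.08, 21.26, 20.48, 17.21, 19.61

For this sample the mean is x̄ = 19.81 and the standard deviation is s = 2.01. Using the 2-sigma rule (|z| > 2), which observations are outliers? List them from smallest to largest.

15.60

Cutoffs at x̄ ± 2s: 19.81 ± 2·2.01 = [15.79, 23.83].
15.60: z = -2.09, |z| > 2 → outlier.
Every other value lies within [15.79, 23.83].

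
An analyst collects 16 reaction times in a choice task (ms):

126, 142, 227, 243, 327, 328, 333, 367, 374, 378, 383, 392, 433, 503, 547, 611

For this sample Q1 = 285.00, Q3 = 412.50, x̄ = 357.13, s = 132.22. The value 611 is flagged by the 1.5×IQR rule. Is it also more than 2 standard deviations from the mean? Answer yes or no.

no

z = (611 − 357.13) / 132.22 = 1.92.
|z| = 1.92 ≤ 2.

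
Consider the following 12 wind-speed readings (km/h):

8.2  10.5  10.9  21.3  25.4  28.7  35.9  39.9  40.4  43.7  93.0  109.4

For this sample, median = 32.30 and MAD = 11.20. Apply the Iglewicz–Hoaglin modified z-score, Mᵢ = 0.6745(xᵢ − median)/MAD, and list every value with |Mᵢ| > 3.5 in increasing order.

|Mᵢ| > 3.5 ⇔ |xᵢ − 32.30| > 3.5·11.20/0.6745 = 58.12.
So outliers lie outside [-25.82, 90.42].
93.0: M = 3.66 → outlier.
109.4: M = 4.64 → outlier.

93.0, 109.4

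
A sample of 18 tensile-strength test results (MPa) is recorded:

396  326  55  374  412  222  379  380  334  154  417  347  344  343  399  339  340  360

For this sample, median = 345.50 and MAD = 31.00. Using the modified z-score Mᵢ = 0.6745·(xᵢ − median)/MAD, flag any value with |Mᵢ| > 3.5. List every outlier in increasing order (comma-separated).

55, 154

|Mᵢ| > 3.5 ⇔ |xᵢ − 345.50| > 3.5·31.00/0.6745 = 160.86.
So outliers lie outside [184.64, 506.36].
55: M = -6.32 → outlier.
154: M = -4.17 → outlier.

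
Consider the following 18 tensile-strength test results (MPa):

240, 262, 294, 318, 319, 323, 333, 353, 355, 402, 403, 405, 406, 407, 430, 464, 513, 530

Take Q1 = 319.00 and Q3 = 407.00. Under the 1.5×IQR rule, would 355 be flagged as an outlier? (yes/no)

IQR = Q3 − Q1 = 407.00 − 319.00 = 88.00.
Lower fence = Q1 − 1.5·IQR = 319.00 − 132.00 = 187.00.
Upper fence = Q3 + 1.5·IQR = 407.00 + 132.00 = 539.00.
355 lies within [187.00, 539.00].

no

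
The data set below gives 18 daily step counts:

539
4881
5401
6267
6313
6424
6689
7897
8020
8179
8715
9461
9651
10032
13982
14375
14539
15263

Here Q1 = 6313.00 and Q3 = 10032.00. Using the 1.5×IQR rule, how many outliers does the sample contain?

IQR = 3719.00; fences at 6313.00 − 5578.50 = 734.50 and 10032.00 + 5578.50 = 15610.50.
Outside the cutoffs: 539.

1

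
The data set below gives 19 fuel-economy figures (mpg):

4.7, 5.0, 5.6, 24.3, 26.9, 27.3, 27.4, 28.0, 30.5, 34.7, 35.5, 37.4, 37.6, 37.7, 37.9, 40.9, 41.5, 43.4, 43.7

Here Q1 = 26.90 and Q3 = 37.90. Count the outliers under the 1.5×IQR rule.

IQR = 11.00; fences at 26.90 − 16.50 = 10.40 and 37.90 + 16.50 = 54.40.
Outside the cutoffs: 4.7, 5.0, 5.6.

3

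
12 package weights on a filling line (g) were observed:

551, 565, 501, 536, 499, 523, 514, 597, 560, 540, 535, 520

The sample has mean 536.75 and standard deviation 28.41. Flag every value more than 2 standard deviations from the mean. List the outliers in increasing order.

Cutoffs at x̄ ± 2s: 536.75 ± 2·28.41 = [479.93, 593.57].
597: z = 2.12, |z| > 2 → outlier.
Every other value lies within [479.93, 593.57].

597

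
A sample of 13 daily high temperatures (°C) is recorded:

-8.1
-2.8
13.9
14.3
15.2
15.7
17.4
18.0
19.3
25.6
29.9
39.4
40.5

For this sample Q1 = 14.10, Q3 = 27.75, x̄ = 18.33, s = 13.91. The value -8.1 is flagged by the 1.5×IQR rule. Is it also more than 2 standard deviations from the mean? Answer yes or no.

no

z = (-8.1 − 18.33) / 13.91 = -1.90.
|z| = 1.90 ≤ 2.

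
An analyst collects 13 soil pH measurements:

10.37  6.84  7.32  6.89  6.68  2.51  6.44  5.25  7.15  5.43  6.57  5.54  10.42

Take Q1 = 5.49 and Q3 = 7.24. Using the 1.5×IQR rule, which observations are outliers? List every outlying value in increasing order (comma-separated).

IQR = Q3 − Q1 = 7.24 − 5.49 = 1.75.
Lower fence = Q1 − 1.5·IQR = 5.49 − 2.625 = 2.865.
Upper fence = Q3 + 1.5·IQR = 7.24 + 2.625 = 9.865.
2.51 < 2.865 → outlier.
10.37 > 9.865 → outlier.
10.42 > 9.865 → outlier.
All remaining values lie within [2.865, 9.865].

2.51, 10.37, 10.42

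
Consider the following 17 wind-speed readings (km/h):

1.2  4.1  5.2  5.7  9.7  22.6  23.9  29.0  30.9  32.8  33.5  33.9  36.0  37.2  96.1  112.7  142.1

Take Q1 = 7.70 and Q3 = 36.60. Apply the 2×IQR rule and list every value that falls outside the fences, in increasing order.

96.1, 112.7, 142.1

IQR = Q3 − Q1 = 36.60 − 7.70 = 28.90.
Lower fence = Q1 − 2·IQR = 7.70 − 57.80 = -50.10.
Upper fence = Q3 + 2·IQR = 36.60 + 57.80 = 94.40.
96.1 > 94.40 → outlier.
112.7 > 94.40 → outlier.
142.1 > 94.40 → outlier.
All remaining values lie within [-50.10, 94.40].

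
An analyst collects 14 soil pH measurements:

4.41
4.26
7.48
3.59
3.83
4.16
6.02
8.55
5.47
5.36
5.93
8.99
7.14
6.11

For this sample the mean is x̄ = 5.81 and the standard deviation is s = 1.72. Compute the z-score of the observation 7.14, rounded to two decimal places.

0.77

z = (7.14 − 5.81) / 1.72 = 0.77.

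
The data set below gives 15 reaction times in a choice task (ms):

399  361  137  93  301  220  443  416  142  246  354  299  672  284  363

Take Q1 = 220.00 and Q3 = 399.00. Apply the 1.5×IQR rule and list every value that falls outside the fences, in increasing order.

672

IQR = Q3 − Q1 = 399.00 − 220.00 = 179.00.
Lower fence = Q1 − 1.5·IQR = 220.00 − 268.50 = -48.50.
Upper fence = Q3 + 1.5·IQR = 399.00 + 268.50 = 667.50.
672 > 667.50 → outlier.
All remaining values lie within [-48.50, 667.50].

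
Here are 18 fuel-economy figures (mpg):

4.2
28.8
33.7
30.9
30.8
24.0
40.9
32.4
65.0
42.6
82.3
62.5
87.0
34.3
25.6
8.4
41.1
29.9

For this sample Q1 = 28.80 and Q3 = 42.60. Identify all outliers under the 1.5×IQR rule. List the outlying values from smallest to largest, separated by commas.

4.2, 65.0, 82.3, 87.0

IQR = Q3 − Q1 = 42.60 − 28.80 = 13.80.
Lower fence = Q1 − 1.5·IQR = 28.80 − 20.70 = 8.10.
Upper fence = Q3 + 1.5·IQR = 42.60 + 20.70 = 63.30.
4.2 < 8.10 → outlier.
65.0 > 63.30 → outlier.
82.3 > 63.30 → outlier.
87.0 > 63.30 → outlier.
All remaining values lie within [8.10, 63.30].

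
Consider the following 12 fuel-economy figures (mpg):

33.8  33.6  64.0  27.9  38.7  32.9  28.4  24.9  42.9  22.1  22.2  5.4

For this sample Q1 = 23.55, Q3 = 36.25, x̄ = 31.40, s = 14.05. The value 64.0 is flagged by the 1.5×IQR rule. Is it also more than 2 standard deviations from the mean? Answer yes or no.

z = (64.0 − 31.40) / 14.05 = 2.32.
|z| = 2.32 > 2.

yes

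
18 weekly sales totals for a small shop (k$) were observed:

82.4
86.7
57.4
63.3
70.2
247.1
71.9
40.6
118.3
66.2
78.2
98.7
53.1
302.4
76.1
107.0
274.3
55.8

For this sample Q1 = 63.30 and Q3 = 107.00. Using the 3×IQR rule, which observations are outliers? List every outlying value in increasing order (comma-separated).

IQR = Q3 − Q1 = 107.00 − 63.30 = 43.70.
Lower fence = Q1 − 3·IQR = 63.30 − 131.10 = -67.80.
Upper fence = Q3 + 3·IQR = 107.00 + 131.10 = 238.10.
247.1 > 238.10 → outlier.
274.3 > 238.10 → outlier.
302.4 > 238.10 → outlier.
All remaining values lie within [-67.80, 238.10].

247.1, 274.3, 302.4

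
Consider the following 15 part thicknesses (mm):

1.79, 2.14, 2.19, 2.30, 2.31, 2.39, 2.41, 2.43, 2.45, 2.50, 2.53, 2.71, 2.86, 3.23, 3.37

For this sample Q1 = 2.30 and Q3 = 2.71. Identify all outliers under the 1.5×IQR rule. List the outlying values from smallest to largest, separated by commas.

3.37

IQR = Q3 − Q1 = 2.71 − 2.30 = 0.41.
Lower fence = Q1 − 1.5·IQR = 2.30 − 0.615 = 1.685.
Upper fence = Q3 + 1.5·IQR = 2.71 + 0.615 = 3.325.
3.37 > 3.325 → outlier.
All remaining values lie within [1.685, 3.325].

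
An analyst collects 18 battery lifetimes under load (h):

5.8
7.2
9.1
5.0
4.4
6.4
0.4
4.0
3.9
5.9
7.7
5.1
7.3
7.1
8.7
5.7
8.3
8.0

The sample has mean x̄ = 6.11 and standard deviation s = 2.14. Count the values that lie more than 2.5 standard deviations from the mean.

Cutoffs: x̄ ± 2.5s = [0.76, 11.46].
Outside the cutoffs: 0.4.

1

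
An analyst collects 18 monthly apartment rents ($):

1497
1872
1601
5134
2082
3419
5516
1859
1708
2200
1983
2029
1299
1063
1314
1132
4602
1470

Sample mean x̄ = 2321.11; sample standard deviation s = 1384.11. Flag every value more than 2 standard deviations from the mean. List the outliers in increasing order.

Cutoffs at x̄ ± 2s: 2321.11 ± 2·1384.11 = [-447.11, 5089.33].
5134: z = 2.03, |z| > 2 → outlier.
5516: z = 2.31, |z| > 2 → outlier.
Every other value lies within [-447.11, 5089.33].

5134, 5516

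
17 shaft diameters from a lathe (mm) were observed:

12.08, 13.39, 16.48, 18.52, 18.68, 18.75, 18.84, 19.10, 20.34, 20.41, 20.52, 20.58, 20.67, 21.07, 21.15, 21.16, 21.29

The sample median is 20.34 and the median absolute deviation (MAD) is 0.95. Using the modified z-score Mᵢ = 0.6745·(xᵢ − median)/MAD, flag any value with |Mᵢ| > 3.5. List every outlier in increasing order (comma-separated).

12.08, 13.39

|Mᵢ| > 3.5 ⇔ |xᵢ − 20.34| > 3.5·0.95/0.6745 = 4.93.
So outliers lie outside [15.41, 25.27].
12.08: M = -5.86 → outlier.
13.39: M = -4.93 → outlier.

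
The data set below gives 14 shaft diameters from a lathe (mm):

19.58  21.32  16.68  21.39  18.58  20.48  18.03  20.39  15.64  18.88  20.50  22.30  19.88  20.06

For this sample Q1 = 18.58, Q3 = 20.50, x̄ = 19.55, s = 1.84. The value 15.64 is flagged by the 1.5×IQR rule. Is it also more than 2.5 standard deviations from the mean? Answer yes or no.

z = (15.64 − 19.55) / 1.84 = -2.13.
|z| = 2.13 ≤ 2.5.

no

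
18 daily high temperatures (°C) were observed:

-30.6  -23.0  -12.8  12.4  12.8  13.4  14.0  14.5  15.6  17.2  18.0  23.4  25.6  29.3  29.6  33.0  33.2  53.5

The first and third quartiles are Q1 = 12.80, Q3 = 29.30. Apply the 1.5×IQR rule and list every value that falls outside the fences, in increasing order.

-30.6, -23.0, -12.8

IQR = Q3 − Q1 = 29.30 − 12.80 = 16.50.
Lower fence = Q1 − 1.5·IQR = 12.80 − 24.75 = -11.95.
Upper fence = Q3 + 1.5·IQR = 29.30 + 24.75 = 54.05.
-30.6 < -11.95 → outlier.
-23.0 < -11.95 → outlier.
-12.8 < -11.95 → outlier.
All remaining values lie within [-11.95, 54.05].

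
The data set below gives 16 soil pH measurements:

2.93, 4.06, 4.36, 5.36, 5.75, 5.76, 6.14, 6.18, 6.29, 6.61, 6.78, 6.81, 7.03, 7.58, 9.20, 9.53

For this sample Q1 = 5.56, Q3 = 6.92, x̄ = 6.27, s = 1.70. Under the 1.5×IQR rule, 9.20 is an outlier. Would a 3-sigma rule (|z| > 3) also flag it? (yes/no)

no

z = (9.20 − 6.27) / 1.70 = 1.72.
|z| = 1.72 ≤ 3.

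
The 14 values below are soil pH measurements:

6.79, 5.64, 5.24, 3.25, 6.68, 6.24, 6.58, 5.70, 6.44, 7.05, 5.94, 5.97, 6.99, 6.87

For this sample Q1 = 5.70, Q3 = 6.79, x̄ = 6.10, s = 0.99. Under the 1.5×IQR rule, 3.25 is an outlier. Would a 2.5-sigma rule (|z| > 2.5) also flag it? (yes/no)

yes

z = (3.25 − 6.10) / 0.99 = -2.88.
|z| = 2.88 > 2.5.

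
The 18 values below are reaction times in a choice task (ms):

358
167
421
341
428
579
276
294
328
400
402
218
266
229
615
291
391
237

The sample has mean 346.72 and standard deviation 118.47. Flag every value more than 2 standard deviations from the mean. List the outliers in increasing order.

615

Cutoffs at x̄ ± 2s: 346.72 ± 2·118.47 = [109.78, 583.66].
615: z = 2.26, |z| > 2 → outlier.
Every other value lies within [109.78, 583.66].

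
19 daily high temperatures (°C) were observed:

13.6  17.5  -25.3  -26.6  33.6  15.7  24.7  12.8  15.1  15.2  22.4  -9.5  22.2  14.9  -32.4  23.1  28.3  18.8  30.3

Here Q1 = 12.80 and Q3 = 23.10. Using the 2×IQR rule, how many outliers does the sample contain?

4

IQR = 10.30; fences at 12.80 − 20.60 = -7.80 and 23.10 + 20.60 = 43.70.
Outside the cutoffs: -32.4, -26.6, -25.3, -9.5.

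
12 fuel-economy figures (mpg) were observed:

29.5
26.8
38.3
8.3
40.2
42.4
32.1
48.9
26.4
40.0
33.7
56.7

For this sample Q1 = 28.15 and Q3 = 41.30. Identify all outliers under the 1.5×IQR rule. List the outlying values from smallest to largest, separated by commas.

8.3

IQR = Q3 − Q1 = 41.30 − 28.15 = 13.15.
Lower fence = Q1 − 1.5·IQR = 28.15 − 19.725 = 8.425.
Upper fence = Q3 + 1.5·IQR = 41.30 + 19.725 = 61.025.
8.3 < 8.425 → outlier.
All remaining values lie within [8.425, 61.025].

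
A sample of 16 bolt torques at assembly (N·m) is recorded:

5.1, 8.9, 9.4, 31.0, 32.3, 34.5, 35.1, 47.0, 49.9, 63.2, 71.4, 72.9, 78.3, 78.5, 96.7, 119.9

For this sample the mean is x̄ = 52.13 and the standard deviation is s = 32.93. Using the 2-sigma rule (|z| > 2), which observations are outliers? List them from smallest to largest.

Cutoffs at x̄ ± 2s: 52.13 ± 2·32.93 = [-13.73, 117.99].
119.9: z = 2.06, |z| > 2 → outlier.
Every other value lies within [-13.73, 117.99].

119.9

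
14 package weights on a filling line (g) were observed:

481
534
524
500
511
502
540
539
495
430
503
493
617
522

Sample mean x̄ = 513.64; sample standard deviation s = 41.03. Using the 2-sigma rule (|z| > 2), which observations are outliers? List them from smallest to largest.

Cutoffs at x̄ ± 2s: 513.64 ± 2·41.03 = [431.58, 595.70].
430: z = -2.04, |z| > 2 → outlier.
617: z = 2.52, |z| > 2 → outlier.
Every other value lies within [431.58, 595.70].

430, 617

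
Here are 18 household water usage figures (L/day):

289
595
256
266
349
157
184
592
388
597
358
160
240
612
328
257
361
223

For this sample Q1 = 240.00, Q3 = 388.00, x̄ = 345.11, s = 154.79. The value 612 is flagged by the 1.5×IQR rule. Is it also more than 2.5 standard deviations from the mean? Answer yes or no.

z = (612 − 345.11) / 154.79 = 1.72.
|z| = 1.72 ≤ 2.5.

no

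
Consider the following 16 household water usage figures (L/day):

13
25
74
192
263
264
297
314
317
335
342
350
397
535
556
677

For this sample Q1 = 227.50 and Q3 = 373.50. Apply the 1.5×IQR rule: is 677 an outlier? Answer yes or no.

IQR = Q3 − Q1 = 373.50 − 227.50 = 146.00.
Lower fence = Q1 − 1.5·IQR = 227.50 − 219.00 = 8.50.
Upper fence = Q3 + 1.5·IQR = 373.50 + 219.00 = 592.50.
677 lies above the upper fence.

yes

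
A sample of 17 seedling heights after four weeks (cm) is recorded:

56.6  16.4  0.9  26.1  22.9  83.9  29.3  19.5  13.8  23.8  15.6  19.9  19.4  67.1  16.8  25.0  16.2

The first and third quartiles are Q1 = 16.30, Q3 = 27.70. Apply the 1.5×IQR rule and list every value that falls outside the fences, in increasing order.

56.6, 67.1, 83.9

IQR = Q3 − Q1 = 27.70 − 16.30 = 11.40.
Lower fence = Q1 − 1.5·IQR = 16.30 − 17.10 = -0.80.
Upper fence = Q3 + 1.5·IQR = 27.70 + 17.10 = 44.80.
56.6 > 44.80 → outlier.
67.1 > 44.80 → outlier.
83.9 > 44.80 → outlier.
All remaining values lie within [-0.80, 44.80].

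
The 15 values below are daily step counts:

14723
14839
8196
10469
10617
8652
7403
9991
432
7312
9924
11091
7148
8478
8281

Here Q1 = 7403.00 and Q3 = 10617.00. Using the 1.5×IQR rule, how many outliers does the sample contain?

IQR = 3214.00; fences at 7403.00 − 4821.00 = 2582.00 and 10617.00 + 4821.00 = 15438.00.
Outside the cutoffs: 432.

1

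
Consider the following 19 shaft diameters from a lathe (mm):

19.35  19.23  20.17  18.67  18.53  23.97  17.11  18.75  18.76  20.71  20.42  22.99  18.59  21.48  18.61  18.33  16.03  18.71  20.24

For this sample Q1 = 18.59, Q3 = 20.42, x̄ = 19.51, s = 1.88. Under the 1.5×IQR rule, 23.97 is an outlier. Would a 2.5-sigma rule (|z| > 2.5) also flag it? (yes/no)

no

z = (23.97 − 19.51) / 1.88 = 2.37.
|z| = 2.37 ≤ 2.5.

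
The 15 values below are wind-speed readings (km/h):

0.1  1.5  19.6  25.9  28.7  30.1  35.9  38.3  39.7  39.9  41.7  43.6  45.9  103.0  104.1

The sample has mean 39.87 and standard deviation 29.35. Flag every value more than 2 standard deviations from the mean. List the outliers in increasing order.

Cutoffs at x̄ ± 2s: 39.87 ± 2·29.35 = [-18.83, 98.57].
103.0: z = 2.15, |z| > 2 → outlier.
104.1: z = 2.19, |z| > 2 → outlier.
Every other value lies within [-18.83, 98.57].

103.0, 104.1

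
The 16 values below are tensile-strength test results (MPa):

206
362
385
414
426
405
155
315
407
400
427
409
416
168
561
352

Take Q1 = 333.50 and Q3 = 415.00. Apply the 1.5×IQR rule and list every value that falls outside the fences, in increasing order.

155, 168, 206, 561

IQR = Q3 − Q1 = 415.00 − 333.50 = 81.50.
Lower fence = Q1 − 1.5·IQR = 333.50 − 122.25 = 211.25.
Upper fence = Q3 + 1.5·IQR = 415.00 + 122.25 = 537.25.
155 < 211.25 → outlier.
168 < 211.25 → outlier.
206 < 211.25 → outlier.
561 > 537.25 → outlier.
All remaining values lie within [211.25, 537.25].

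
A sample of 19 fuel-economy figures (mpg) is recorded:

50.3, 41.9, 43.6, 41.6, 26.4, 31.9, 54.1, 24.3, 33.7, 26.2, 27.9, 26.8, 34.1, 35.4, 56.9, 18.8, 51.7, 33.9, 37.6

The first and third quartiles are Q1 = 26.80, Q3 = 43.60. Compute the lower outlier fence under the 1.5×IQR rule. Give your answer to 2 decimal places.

IQR = Q3 − Q1 = 43.60 − 26.80 = 16.80.
Lower fence = Q1 − 1.5·IQR = 26.80 − 25.20 = 1.60.
Upper fence = Q3 + 1.5·IQR = 43.60 + 25.20 = 68.80.

1.60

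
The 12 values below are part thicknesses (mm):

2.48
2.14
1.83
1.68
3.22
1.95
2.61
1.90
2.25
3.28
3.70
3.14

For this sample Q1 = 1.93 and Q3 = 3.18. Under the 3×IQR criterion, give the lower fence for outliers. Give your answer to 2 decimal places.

-1.82

IQR = Q3 − Q1 = 3.18 − 1.93 = 1.25.
Lower fence = Q1 − 3·IQR = 1.93 − 3.75 = -1.82.
Upper fence = Q3 + 3·IQR = 3.18 + 3.75 = 6.93.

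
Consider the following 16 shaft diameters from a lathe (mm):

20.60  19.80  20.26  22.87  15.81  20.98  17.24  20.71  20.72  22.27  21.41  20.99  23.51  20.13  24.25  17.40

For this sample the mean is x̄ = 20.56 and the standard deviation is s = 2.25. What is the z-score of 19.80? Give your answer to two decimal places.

z = (19.80 − 20.56) / 2.25 = -0.34.

-0.34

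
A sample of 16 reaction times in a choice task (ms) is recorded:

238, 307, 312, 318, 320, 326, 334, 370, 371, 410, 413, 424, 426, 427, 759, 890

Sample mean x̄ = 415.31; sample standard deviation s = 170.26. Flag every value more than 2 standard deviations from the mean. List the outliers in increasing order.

759, 890

Cutoffs at x̄ ± 2s: 415.31 ± 2·170.26 = [74.79, 755.83].
759: z = 2.02, |z| > 2 → outlier.
890: z = 2.79, |z| > 2 → outlier.
Every other value lies within [74.79, 755.83].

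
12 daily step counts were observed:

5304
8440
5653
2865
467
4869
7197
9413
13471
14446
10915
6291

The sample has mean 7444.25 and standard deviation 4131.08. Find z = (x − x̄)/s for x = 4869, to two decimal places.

z = (4869 − 7444.25) / 4131.08 = -0.62.

-0.62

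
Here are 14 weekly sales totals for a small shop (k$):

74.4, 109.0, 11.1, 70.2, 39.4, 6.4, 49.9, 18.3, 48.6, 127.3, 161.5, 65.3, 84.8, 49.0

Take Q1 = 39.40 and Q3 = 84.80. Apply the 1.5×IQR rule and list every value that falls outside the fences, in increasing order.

161.5

IQR = Q3 − Q1 = 84.80 − 39.40 = 45.40.
Lower fence = Q1 − 1.5·IQR = 39.40 − 68.10 = -28.70.
Upper fence = Q3 + 1.5·IQR = 84.80 + 68.10 = 152.90.
161.5 > 152.90 → outlier.
All remaining values lie within [-28.70, 152.90].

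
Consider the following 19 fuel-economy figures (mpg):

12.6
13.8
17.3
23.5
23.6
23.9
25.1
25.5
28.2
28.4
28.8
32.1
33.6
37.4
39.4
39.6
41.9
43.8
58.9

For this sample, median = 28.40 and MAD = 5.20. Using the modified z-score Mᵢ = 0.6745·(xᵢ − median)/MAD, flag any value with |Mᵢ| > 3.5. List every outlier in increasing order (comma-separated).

58.9

|Mᵢ| > 3.5 ⇔ |xᵢ − 28.40| > 3.5·5.20/0.6745 = 26.98.
So outliers lie outside [1.42, 55.38].
58.9: M = 3.96 → outlier.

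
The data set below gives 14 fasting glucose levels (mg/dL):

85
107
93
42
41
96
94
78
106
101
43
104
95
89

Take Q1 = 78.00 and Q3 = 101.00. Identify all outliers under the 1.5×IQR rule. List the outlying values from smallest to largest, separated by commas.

IQR = Q3 − Q1 = 101.00 − 78.00 = 23.00.
Lower fence = Q1 − 1.5·IQR = 78.00 − 34.50 = 43.50.
Upper fence = Q3 + 1.5·IQR = 101.00 + 34.50 = 135.50.
41 < 43.50 → outlier.
42 < 43.50 → outlier.
43 < 43.50 → outlier.
All remaining values lie within [43.50, 135.50].

41, 42, 43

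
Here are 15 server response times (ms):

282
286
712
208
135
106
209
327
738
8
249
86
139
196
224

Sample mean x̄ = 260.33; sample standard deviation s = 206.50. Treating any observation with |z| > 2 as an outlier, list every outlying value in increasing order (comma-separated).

712, 738

Cutoffs at x̄ ± 2s: 260.33 ± 2·206.50 = [-152.67, 673.33].
712: z = 2.19, |z| > 2 → outlier.
738: z = 2.31, |z| > 2 → outlier.
Every other value lies within [-152.67, 673.33].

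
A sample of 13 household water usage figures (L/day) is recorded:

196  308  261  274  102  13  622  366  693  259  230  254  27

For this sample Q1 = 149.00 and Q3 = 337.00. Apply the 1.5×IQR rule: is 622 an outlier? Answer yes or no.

IQR = Q3 − Q1 = 337.00 − 149.00 = 188.00.
Lower fence = Q1 − 1.5·IQR = 149.00 − 282.00 = -133.00.
Upper fence = Q3 + 1.5·IQR = 337.00 + 282.00 = 619.00.
622 lies above the upper fence.

yes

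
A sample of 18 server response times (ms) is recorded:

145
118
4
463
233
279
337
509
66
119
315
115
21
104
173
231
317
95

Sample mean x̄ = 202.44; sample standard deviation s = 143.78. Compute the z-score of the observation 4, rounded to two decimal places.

z = (4 − 202.44) / 143.78 = -1.38.

-1.38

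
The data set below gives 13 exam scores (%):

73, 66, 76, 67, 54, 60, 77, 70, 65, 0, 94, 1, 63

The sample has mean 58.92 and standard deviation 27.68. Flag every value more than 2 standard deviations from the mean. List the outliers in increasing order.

0, 1

Cutoffs at x̄ ± 2s: 58.92 ± 2·27.68 = [3.56, 114.28].
0: z = -2.13, |z| > 2 → outlier.
1: z = -2.09, |z| > 2 → outlier.
Every other value lies within [3.56, 114.28].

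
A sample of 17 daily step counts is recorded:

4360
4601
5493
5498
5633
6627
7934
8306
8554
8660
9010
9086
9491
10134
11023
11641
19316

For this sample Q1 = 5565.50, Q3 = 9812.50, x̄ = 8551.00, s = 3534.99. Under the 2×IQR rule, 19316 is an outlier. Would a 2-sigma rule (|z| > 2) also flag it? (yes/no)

z = (19316 − 8551.00) / 3534.99 = 3.05.
|z| = 3.05 > 2.

yes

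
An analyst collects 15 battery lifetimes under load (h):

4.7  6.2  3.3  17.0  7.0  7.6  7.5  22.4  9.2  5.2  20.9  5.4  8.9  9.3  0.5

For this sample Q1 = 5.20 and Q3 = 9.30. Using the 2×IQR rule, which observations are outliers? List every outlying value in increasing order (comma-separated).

20.9, 22.4

IQR = Q3 − Q1 = 9.30 − 5.20 = 4.10.
Lower fence = Q1 − 2·IQR = 5.20 − 8.20 = -3.00.
Upper fence = Q3 + 2·IQR = 9.30 + 8.20 = 17.50.
20.9 > 17.50 → outlier.
22.4 > 17.50 → outlier.
All remaining values lie within [-3.00, 17.50].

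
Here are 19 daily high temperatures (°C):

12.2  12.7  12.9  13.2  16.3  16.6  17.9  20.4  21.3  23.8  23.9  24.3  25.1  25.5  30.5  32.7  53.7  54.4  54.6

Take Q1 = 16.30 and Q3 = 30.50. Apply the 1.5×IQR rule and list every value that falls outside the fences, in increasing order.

IQR = Q3 − Q1 = 30.50 − 16.30 = 14.20.
Lower fence = Q1 − 1.5·IQR = 16.30 − 21.30 = -5.00.
Upper fence = Q3 + 1.5·IQR = 30.50 + 21.30 = 51.80.
53.7 > 51.80 → outlier.
54.4 > 51.80 → outlier.
54.6 > 51.80 → outlier.
All remaining values lie within [-5.00, 51.80].

53.7, 54.4, 54.6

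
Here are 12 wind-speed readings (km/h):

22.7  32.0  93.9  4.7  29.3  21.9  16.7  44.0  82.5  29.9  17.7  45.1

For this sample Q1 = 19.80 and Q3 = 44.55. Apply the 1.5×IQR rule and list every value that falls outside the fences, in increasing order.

82.5, 93.9

IQR = Q3 − Q1 = 44.55 − 19.80 = 24.75.
Lower fence = Q1 − 1.5·IQR = 19.80 − 37.125 = -17.325.
Upper fence = Q3 + 1.5·IQR = 44.55 + 37.125 = 81.675.
82.5 > 81.675 → outlier.
93.9 > 81.675 → outlier.
All remaining values lie within [-17.325, 81.675].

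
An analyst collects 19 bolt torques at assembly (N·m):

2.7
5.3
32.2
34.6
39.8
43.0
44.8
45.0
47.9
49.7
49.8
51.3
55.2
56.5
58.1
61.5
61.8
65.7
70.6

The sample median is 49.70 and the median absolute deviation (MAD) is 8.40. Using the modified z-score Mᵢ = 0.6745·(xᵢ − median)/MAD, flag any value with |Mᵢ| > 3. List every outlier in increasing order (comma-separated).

2.7, 5.3

|Mᵢ| > 3 ⇔ |xᵢ − 49.70| > 3·8.40/0.6745 = 37.36.
So outliers lie outside [12.34, 87.06].
2.7: M = -3.77 → outlier.
5.3: M = -3.57 → outlier.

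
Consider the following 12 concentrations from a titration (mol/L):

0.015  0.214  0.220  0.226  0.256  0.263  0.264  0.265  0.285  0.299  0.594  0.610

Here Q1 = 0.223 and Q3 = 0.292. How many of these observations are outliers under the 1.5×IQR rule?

3

IQR = 0.069; fences at 0.223 − 0.1035 = 0.1195 and 0.292 + 0.1035 = 0.3955.
Outside the cutoffs: 0.015, 0.594, 0.610.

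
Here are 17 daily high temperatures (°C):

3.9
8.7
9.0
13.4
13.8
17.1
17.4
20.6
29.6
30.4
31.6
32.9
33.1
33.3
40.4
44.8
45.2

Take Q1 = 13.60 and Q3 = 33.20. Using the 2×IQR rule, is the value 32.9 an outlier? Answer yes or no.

no

IQR = Q3 − Q1 = 33.20 − 13.60 = 19.60.
Lower fence = Q1 − 2·IQR = 13.60 − 39.20 = -25.60.
Upper fence = Q3 + 2·IQR = 33.20 + 39.20 = 72.40.
32.9 lies within [-25.60, 72.40].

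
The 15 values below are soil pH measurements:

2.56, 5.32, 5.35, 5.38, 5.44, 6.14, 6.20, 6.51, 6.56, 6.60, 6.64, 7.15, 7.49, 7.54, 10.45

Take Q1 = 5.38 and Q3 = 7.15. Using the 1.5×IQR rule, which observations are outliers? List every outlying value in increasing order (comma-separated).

2.56, 10.45

IQR = Q3 − Q1 = 7.15 − 5.38 = 1.77.
Lower fence = Q1 − 1.5·IQR = 5.38 − 2.655 = 2.725.
Upper fence = Q3 + 1.5·IQR = 7.15 + 2.655 = 9.805.
2.56 < 2.725 → outlier.
10.45 > 9.805 → outlier.
All remaining values lie within [2.725, 9.805].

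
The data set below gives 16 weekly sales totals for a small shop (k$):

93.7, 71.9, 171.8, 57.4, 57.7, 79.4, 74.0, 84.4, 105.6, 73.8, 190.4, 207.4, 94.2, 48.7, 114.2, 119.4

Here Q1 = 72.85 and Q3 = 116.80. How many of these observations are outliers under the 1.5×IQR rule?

2

IQR = 43.95; fences at 72.85 − 65.925 = 6.925 and 116.80 + 65.925 = 182.725.
Outside the cutoffs: 190.4, 207.4.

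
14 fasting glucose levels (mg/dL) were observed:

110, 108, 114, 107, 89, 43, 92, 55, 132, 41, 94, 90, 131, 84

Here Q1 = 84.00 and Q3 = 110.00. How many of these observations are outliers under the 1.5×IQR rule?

IQR = 26.00; fences at 84.00 − 39.00 = 45.00 and 110.00 + 39.00 = 149.00.
Outside the cutoffs: 41, 43.

2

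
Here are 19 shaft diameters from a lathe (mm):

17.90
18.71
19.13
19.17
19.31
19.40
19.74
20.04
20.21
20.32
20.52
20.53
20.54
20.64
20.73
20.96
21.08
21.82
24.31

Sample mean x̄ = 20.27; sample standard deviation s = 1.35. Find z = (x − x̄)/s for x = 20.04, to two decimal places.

z = (20.04 − 20.27) / 1.35 = -0.17.

-0.17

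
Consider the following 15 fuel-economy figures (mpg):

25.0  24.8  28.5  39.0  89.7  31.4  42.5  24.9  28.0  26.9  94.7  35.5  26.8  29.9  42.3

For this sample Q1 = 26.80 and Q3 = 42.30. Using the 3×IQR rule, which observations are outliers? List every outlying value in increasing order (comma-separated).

89.7, 94.7

IQR = Q3 − Q1 = 42.30 − 26.80 = 15.50.
Lower fence = Q1 − 3·IQR = 26.80 − 46.50 = -19.70.
Upper fence = Q3 + 3·IQR = 42.30 + 46.50 = 88.80.
89.7 > 88.80 → outlier.
94.7 > 88.80 → outlier.
All remaining values lie within [-19.70, 88.80].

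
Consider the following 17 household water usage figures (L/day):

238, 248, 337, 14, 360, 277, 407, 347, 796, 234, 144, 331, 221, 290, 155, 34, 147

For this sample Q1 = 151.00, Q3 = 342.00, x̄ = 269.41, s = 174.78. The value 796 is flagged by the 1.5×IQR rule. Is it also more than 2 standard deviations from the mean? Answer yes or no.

yes

z = (796 − 269.41) / 174.78 = 3.01.
|z| = 3.01 > 2.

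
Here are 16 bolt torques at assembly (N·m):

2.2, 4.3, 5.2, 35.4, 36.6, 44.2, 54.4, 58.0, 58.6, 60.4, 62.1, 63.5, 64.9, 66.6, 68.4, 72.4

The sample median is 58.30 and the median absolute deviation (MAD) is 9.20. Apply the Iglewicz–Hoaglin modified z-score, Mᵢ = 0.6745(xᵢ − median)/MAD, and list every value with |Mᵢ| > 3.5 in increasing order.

|Mᵢ| > 3.5 ⇔ |xᵢ − 58.30| > 3.5·9.20/0.6745 = 47.74.
So outliers lie outside [10.56, 106.04].
2.2: M = -4.11 → outlier.
4.3: M = -3.96 → outlier.
5.2: M = -3.89 → outlier.

2.2, 4.3, 5.2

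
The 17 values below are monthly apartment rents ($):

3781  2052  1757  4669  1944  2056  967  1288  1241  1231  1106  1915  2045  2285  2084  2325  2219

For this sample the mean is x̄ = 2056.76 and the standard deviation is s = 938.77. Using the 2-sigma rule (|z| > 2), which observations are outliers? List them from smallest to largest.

4669

Cutoffs at x̄ ± 2s: 2056.76 ± 2·938.77 = [179.22, 3934.30].
4669: z = 2.78, |z| > 2 → outlier.
Every other value lies within [179.22, 3934.30].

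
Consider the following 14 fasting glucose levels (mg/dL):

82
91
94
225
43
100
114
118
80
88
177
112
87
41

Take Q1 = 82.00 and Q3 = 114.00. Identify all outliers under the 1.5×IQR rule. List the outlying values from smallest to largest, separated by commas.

IQR = Q3 − Q1 = 114.00 − 82.00 = 32.00.
Lower fence = Q1 − 1.5·IQR = 82.00 − 48.00 = 34.00.
Upper fence = Q3 + 1.5·IQR = 114.00 + 48.00 = 162.00.
177 > 162.00 → outlier.
225 > 162.00 → outlier.
All remaining values lie within [34.00, 162.00].

177, 225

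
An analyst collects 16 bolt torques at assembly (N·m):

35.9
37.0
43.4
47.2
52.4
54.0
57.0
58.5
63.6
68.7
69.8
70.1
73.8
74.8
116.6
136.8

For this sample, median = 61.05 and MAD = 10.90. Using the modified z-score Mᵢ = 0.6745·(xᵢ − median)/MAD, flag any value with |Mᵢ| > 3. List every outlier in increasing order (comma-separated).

116.6, 136.8

|Mᵢ| > 3 ⇔ |xᵢ − 61.05| > 3·10.90/0.6745 = 48.48.
So outliers lie outside [12.57, 109.53].
116.6: M = 3.44 → outlier.
136.8: M = 4.69 → outlier.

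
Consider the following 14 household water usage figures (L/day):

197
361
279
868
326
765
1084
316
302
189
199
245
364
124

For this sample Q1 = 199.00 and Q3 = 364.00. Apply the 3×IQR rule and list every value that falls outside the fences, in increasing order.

868, 1084

IQR = Q3 − Q1 = 364.00 − 199.00 = 165.00.
Lower fence = Q1 − 3·IQR = 199.00 − 495.00 = -296.00.
Upper fence = Q3 + 3·IQR = 364.00 + 495.00 = 859.00.
868 > 859.00 → outlier.
1084 > 859.00 → outlier.
All remaining values lie within [-296.00, 859.00].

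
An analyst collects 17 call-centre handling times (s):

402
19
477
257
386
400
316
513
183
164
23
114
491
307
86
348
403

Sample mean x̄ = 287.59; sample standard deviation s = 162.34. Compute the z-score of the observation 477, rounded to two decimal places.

z = (477 − 287.59) / 162.34 = 1.17.

1.17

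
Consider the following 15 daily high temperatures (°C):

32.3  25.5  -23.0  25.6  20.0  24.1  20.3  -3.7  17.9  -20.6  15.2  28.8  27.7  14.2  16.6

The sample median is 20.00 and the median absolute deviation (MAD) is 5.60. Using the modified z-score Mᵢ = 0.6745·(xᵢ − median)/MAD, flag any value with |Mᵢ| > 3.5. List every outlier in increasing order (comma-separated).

-23.0, -20.6

|Mᵢ| > 3.5 ⇔ |xᵢ − 20.00| > 3.5·5.60/0.6745 = 29.06.
So outliers lie outside [-9.06, 49.06].
-23.0: M = -5.18 → outlier.
-20.6: M = -4.89 → outlier.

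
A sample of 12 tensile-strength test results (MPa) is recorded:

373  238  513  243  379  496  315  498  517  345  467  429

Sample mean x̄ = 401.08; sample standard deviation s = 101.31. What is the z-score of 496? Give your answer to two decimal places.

z = (496 − 401.08) / 101.31 = 0.94.

0.94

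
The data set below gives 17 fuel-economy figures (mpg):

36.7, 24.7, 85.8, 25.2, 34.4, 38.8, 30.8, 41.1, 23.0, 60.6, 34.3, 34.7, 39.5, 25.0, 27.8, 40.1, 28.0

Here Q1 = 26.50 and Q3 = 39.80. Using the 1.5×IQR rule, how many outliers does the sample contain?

IQR = 13.30; fences at 26.50 − 19.95 = 6.55 and 39.80 + 19.95 = 59.75.
Outside the cutoffs: 60.6, 85.8.

2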